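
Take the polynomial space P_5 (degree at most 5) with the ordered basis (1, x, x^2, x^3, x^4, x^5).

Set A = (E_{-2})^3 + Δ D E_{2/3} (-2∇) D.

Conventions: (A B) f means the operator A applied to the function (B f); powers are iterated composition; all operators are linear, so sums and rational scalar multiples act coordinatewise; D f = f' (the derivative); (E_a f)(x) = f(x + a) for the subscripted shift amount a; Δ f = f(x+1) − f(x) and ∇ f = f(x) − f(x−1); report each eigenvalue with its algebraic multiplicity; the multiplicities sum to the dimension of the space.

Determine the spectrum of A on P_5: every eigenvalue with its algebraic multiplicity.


image of 1: 1
image of x: x - 6
image of x^2: x^2 - 12x + 36
image of x^3: x^3 - 18x^2 + 108x - 216
image of x^4: x^4 - 24x^3 + 216x^2 - 864x + 1248
image of x^5: x^5 - 30x^4 + 360x^3 - 2160x^2 + 6240x - 7936
the matrix is upper triangular; its diagonal is (1, 1, 1, 1, 1, 1)
for a triangular matrix the eigenvalues are the diagonal entries, with algebraic multiplicity their repetition count

λ = 1 (multiplicity 6)


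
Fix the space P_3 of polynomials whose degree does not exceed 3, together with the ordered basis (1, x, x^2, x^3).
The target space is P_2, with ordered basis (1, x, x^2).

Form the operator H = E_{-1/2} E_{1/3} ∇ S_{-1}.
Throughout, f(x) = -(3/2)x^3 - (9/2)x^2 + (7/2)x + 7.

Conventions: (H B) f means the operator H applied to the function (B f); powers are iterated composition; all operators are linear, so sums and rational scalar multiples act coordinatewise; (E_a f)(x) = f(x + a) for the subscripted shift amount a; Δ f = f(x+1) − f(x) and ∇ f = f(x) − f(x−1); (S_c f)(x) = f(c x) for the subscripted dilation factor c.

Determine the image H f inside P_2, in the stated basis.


g(x) = (9/2)x^2 - 15x + 39/8

S_{-1} f = (3/2)x^3 - (9/2)x^2 - (7/2)x + 7
∇ S_{-1} f = (9/2)x^2 - (27/2)x + 5/2
E_{1/3} ∇ S_{-1} f = (9/2)x^2 - (21/2)x - 3/2
E_{-1/2} (E_{1/3} ∇ S_{-1}) f = (9/2)x^2 - 15x + 39/8


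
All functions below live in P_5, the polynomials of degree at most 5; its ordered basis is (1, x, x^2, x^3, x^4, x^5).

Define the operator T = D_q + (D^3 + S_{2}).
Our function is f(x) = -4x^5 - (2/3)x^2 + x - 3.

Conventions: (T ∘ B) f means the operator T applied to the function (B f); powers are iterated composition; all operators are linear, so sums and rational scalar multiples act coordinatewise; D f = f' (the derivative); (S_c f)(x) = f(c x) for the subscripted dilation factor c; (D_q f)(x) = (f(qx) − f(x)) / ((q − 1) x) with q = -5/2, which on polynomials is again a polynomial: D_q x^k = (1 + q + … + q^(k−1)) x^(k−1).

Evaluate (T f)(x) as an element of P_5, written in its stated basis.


g(x) = -128x^5 - (451/4)x^4 - (728/3)x^2 + 3x - 2

D_q f = -(451/4)x^4 + x + 1
D f = -20x^4 - (4/3)x + 1
D D f = -80x^3 - 4/3
D D D f = -240x^2
S_{2} f = -128x^5 - (8/3)x^2 + 2x - 3
(D^3 + S_{2}) f = -128x^5 - (728/3)x^2 + 2x - 3
(D_q + (D^3 + S_{2})) f = -128x^5 - (451/4)x^4 - (728/3)x^2 + 3x - 2


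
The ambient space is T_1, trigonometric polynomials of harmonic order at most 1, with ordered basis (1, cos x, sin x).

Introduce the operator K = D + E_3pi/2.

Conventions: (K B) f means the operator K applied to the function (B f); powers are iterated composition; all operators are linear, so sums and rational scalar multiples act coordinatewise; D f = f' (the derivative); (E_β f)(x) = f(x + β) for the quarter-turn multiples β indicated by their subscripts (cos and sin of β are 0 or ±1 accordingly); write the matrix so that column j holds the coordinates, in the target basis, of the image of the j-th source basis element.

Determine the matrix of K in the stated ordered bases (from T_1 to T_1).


image of 1: 1
image of cos x: 0
image of sin x: 0
each image's coordinates form column j of the matrix

the matrix is [[1, 0, 0]; [0, 0, 0]; [0, 0, 0]] (rows listed top to bottom)


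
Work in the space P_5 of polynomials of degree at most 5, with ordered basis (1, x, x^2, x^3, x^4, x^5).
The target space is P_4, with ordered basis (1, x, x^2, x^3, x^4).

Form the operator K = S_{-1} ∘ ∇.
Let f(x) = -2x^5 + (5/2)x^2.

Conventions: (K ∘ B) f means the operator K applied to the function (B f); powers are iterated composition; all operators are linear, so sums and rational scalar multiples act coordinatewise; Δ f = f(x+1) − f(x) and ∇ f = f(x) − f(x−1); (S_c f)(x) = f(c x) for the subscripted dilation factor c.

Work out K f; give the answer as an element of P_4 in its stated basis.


g(x) = -10x^4 - 20x^3 - 20x^2 - 15x - 9/2

∇ f = -10x^4 + 20x^3 - 20x^2 + 15x - 9/2
S_{-1} ∇ f = -10x^4 - 20x^3 - 20x^2 - 15x - 9/2


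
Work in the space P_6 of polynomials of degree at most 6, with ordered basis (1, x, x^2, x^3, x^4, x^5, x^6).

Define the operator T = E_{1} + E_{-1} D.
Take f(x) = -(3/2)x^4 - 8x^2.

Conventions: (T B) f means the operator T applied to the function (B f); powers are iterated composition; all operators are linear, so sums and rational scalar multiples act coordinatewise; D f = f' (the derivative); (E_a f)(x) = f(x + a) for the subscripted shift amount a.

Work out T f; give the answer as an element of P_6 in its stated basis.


the result is g(x) = -(3/2)x^4 - 12x^3 + x^2 - 56x + 25/2

E_{1} f = -(3/2)x^4 - 6x^3 - 17x^2 - 22x - 19/2
D f = -6x^3 - 16x
E_{-1} D f = -6x^3 + 18x^2 - 34x + 22
(E_{1} + E_{-1} D) f = -(3/2)x^4 - 12x^3 + x^2 - 56x + 25/2


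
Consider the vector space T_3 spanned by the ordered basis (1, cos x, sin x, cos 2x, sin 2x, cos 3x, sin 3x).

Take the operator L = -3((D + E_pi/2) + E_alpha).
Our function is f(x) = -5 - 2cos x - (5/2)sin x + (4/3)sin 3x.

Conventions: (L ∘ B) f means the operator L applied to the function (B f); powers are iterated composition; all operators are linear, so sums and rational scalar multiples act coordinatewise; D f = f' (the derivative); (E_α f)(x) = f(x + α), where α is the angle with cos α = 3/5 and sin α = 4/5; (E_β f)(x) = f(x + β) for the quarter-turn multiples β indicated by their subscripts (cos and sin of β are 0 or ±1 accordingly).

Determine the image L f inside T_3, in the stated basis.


D f = -(5/2)cos x + 2sin x + 4cos 3x
E_pi/2 f = -5 - (5/2)cos x + 2sin x - (4/3)cos 3x
(D + E_pi/2) f = -5 - 5cos x + 4sin x + (8/3)cos 3x
E_alpha f = -5 - (16/5)cos x + (1/10)sin x + (176/375)cos 3x - (156/125)sin 3x
((D + E_pi/2) + E_alpha) f = -10 - (41/5)cos x + (41/10)sin x + (392/125)cos 3x - (156/125)sin 3x
(-3((D + E_pi/2) + E_alpha)) f = 30 + (123/5)cos x - (123/10)sin x - (1176/125)cos 3x + (468/125)sin 3x

the image equals g(x) = 30 + (123/5)cos x - (123/10)sin x - (1176/125)cos 3x + (468/125)sin 3x


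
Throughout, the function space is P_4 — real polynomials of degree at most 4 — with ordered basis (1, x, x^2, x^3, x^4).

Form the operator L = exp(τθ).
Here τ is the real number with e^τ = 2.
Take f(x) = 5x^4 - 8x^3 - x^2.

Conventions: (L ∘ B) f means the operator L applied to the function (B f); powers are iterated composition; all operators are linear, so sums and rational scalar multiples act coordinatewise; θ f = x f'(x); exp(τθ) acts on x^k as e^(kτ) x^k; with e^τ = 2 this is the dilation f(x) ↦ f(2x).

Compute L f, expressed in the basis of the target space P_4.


the result is g(x) = 80x^4 - 64x^3 - 4x^2

exp(τθ) x^k = e^(kτ) x^k; with e^τ = 2 this sends x^k to 2^k x^k
x^2 ↦ 4 x^2
x^3 ↦ 8 x^3
x^4 ↦ 16 x^4
applying this coordinatewise to f: exp(τθ) f = 80x^4 - 64x^3 - 4x^2


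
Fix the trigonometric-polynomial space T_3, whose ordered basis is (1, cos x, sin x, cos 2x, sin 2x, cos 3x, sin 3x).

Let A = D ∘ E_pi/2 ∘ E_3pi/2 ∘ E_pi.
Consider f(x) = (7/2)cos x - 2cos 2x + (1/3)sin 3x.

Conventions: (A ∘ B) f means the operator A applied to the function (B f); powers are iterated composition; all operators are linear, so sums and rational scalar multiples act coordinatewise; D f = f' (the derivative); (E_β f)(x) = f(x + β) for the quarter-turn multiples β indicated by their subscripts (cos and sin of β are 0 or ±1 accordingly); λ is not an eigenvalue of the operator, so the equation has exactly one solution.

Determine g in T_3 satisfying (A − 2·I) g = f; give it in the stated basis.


write g with unknown coordinates in the stated basis and equate coefficients in (A − 2·I) g = f
solving from the highest basis element down gives g = -(7/5)cos x - (7/10)sin x + (1/2)cos 2x - (1/2)sin 2x + (1/13)cos 3x - (2/39)sin 3x
check: A g = (7/10)cos x - (7/5)sin x - cos 2x - sin 2x + (2/13)cos 3x + (3/13)sin 3x
so A g − 2·g = (7/2)cos x - 2cos 2x + (1/3)sin 3x = f ✓

the image equals g(x) = -(7/5)cos x - (7/10)sin x + (1/2)cos 2x - (1/2)sin 2x + (1/13)cos 3x - (2/39)sin 3x


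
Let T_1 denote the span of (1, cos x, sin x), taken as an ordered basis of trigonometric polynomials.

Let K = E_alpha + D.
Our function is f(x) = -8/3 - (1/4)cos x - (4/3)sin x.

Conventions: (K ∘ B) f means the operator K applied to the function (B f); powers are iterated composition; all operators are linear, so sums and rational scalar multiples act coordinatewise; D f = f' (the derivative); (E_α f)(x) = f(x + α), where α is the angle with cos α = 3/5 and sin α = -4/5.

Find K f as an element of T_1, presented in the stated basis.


g(x) = -8/3 - (5/12)cos x - (3/4)sin x

E_alpha f = -8/3 + (11/12)cos x - sin x
D f = -(4/3)cos x + (1/4)sin x
(E_alpha + D) f = -8/3 - (5/12)cos x - (3/4)sin x


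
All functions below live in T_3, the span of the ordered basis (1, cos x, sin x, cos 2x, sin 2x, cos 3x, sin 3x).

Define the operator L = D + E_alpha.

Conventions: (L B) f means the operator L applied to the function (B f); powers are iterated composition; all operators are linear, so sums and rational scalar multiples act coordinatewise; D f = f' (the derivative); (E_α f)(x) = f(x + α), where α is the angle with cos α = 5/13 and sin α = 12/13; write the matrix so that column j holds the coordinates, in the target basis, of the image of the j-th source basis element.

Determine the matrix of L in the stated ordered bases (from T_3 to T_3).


image of 1: 1
image of cos x: (5/13)cos x - (25/13)sin x
image of sin x: (25/13)cos x + (5/13)sin x
image of cos 2x: -(119/169)cos 2x - (458/169)sin 2x
image of sin 2x: (458/169)cos 2x - (119/169)sin 2x
image of cos 3x: -(2035/2197)cos 3x - (5763/2197)sin 3x
image of sin 3x: (5763/2197)cos 3x - (2035/2197)sin 3x
each image's coordinates form column j of the matrix

the matrix is [[1, 0, 0, 0, 0, 0, 0]; [0, 5/13, 25/13, 0, 0, 0, 0]; [0, -25/13, 5/13, 0, 0, 0, 0]; [0, 0, 0, -119/169, 458/169, 0, 0]; [0, 0, 0, -458/169, -119/169, 0, 0]; [0, 0, 0, 0, 0, -2035/2197, 5763/2197]; [0, 0, 0, 0, 0, -5763/2197, -2035/2197]] (rows listed top to bottom)


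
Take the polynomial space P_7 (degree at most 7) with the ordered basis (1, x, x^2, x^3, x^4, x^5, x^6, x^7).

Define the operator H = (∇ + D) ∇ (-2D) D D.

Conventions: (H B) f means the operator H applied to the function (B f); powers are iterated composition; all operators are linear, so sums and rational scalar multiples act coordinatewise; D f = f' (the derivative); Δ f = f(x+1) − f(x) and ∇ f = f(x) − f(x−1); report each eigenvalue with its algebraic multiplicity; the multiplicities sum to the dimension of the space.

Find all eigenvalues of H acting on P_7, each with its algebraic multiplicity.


image of 1: 0
image of x: 0
image of x^2: 0
image of x^3: 0
image of x^4: 0
image of x^5: -480
image of x^6: -2880x + 2160
image of x^7: -10080x^2 + 15120x - 7560
the matrix is upper triangular; its diagonal is (0, 0, 0, 0, 0, 0, 0, 0)
for a triangular matrix the eigenvalues are the diagonal entries, with algebraic multiplicity their repetition count

λ = 0 (multiplicity 8)


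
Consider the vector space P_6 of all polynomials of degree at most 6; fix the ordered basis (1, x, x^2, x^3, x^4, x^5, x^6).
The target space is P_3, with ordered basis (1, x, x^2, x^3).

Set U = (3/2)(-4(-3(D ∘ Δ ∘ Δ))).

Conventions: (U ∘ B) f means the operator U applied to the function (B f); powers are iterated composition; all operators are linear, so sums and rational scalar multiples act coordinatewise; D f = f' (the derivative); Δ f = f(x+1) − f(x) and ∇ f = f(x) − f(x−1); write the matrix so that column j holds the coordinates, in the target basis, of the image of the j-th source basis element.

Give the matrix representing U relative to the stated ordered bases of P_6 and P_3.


the matrix is [[0, 0, 0, 108, 432, 1260, 3240]; [0, 0, 0, 0, 432, 2160, 7560]; [0, 0, 0, 0, 0, 1080, 6480]; [0, 0, 0, 0, 0, 0, 2160]] (rows listed top to bottom)

image of 1: 0
image of x: 0
image of x^2: 0
image of x^3: 108
image of x^4: 432x + 432
image of x^5: 1080x^2 + 2160x + 1260
image of x^6: 2160x^3 + 6480x^2 + 7560x + 3240
each image's coordinates form column j of the matrix


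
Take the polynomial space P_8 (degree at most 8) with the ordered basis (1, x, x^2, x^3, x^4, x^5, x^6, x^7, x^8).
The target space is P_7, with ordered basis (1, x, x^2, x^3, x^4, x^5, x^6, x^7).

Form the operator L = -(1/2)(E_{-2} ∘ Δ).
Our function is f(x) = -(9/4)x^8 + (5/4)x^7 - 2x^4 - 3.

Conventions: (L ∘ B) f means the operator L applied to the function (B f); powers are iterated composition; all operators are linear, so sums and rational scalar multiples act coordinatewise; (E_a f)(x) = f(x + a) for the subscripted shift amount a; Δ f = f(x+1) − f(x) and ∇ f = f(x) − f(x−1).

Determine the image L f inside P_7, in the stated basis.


the image equals g(x) = 9x^7 - (791/8)x^6 + (3843/8)x^5 - (10675/8)x^4 + (18281/8)x^3 - (19275/8)x^2 + (11573/8)x - 1525/4

Δ f = -18x^7 - (217/4)x^6 - (399/4)x^5 - (455/4)x^4 - (361/4)x^3 - (195/4)x^2 - (69/4)x - 3
E_{-2} Δ f = -18x^7 + (791/4)x^6 - (3843/4)x^5 + (10675/4)x^4 - (18281/4)x^3 + (19275/4)x^2 - (11573/4)x + 1525/2
(-(1/2)(E_{-2} ∘ Δ)) f = 9x^7 - (791/8)x^6 + (3843/8)x^5 - (10675/8)x^4 + (18281/8)x^3 - (19275/8)x^2 + (11573/8)x - 1525/4


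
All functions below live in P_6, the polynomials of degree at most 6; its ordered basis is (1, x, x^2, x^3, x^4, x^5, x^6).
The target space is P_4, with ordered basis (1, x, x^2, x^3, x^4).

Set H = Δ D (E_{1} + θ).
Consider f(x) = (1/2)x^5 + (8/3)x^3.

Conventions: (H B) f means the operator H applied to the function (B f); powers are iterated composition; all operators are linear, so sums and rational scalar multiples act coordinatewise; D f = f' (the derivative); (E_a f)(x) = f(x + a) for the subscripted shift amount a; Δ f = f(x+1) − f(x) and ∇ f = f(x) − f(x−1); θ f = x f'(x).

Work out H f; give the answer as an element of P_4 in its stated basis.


E_{1} f = (1/2)x^5 + (5/2)x^4 + (23/3)x^3 + 13x^2 + (21/2)x + 19/6
θ f = (5/2)x^5 + 8x^3
(E_{1} + θ) f = 3x^5 + (5/2)x^4 + (47/3)x^3 + 13x^2 + (21/2)x + 19/6
D (E_{1} + θ) f = 15x^4 + 10x^3 + 47x^2 + 26x + 21/2
Δ D (E_{1} + θ) f = 60x^3 + 120x^2 + 184x + 98

the image equals g(x) = 60x^3 + 120x^2 + 184x + 98


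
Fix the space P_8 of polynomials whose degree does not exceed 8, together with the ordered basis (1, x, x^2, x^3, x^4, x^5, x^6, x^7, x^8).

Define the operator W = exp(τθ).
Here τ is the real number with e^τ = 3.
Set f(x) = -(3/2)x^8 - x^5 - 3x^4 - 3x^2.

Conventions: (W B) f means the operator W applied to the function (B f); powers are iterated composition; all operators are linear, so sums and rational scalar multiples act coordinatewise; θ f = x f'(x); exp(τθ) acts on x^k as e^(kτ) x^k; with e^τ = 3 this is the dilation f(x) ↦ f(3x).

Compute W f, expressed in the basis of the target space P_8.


the result is g(x) = -(19683/2)x^8 - 243x^5 - 243x^4 - 27x^2

exp(τθ) x^k = e^(kτ) x^k; with e^τ = 3 this sends x^k to 3^k x^k
x^2 ↦ 9 x^2
x^4 ↦ 81 x^4
x^5 ↦ 243 x^5
x^8 ↦ 6561 x^8
applying this coordinatewise to f: exp(τθ) f = -(19683/2)x^8 - 243x^5 - 243x^4 - 27x^2


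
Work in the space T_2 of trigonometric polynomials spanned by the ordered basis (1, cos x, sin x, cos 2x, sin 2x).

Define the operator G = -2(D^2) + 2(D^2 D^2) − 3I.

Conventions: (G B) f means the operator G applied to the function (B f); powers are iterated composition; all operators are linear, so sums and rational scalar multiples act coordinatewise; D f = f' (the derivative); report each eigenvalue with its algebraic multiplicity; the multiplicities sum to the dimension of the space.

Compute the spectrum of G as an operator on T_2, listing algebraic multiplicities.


λ = -3 (multiplicity 1), λ = 1 (multiplicity 2), λ = 37 (multiplicity 2)

image of 1: -3
image of cos x: cos x
image of sin x: sin x
image of cos 2x: 37cos 2x
image of sin 2x: 37sin 2x
the matrix is diagonal; its diagonal is (-3, 1, 1, 37, 37)
for a triangular matrix the eigenvalues are the diagonal entries, with algebraic multiplicity their repetition count


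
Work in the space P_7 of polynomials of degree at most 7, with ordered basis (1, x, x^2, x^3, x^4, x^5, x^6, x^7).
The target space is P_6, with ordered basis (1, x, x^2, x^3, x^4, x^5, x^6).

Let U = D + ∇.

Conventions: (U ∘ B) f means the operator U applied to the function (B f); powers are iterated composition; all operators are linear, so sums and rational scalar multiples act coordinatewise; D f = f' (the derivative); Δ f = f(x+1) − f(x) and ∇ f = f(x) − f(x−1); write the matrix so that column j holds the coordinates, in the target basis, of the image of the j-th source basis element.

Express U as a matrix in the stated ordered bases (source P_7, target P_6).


image of 1: 0
image of x: 2
image of x^2: 4x - 1
image of x^3: 6x^2 - 3x + 1
image of x^4: 8x^3 - 6x^2 + 4x - 1
image of x^5: 10x^4 - 10x^3 + 10x^2 - 5x + 1
image of x^6: 12x^5 - 15x^4 + 20x^3 - 15x^2 + 6x - 1
image of x^7: 14x^6 - 21x^5 + 35x^4 - 35x^3 + 21x^2 - 7x + 1
each image's coordinates form column j of the matrix

the matrix is [[0, 2, -1, 1, -1, 1, -1, 1]; [0, 0, 4, -3, 4, -5, 6, -7]; [0, 0, 0, 6, -6, 10, -15, 21]; [0, 0, 0, 0, 8, -10, 20, -35]; [0, 0, 0, 0, 0, 10, -15, 35]; [0, 0, 0, 0, 0, 0, 12, -21]; [0, 0, 0, 0, 0, 0, 0, 14]] (rows listed top to bottom)


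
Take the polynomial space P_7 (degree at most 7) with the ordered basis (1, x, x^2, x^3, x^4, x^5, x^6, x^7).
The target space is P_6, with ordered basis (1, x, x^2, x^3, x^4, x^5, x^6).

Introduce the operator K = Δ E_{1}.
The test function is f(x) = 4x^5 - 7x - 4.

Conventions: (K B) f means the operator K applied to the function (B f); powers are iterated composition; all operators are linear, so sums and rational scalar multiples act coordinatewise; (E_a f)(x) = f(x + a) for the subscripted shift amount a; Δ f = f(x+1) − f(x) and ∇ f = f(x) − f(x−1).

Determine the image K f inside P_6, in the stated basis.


E_{1} f = 4x^5 + 20x^4 + 40x^3 + 40x^2 + 13x - 7
Δ E_{1} f = 20x^4 + 120x^3 + 280x^2 + 300x + 117

the image equals g(x) = 20x^4 + 120x^3 + 280x^2 + 300x + 117


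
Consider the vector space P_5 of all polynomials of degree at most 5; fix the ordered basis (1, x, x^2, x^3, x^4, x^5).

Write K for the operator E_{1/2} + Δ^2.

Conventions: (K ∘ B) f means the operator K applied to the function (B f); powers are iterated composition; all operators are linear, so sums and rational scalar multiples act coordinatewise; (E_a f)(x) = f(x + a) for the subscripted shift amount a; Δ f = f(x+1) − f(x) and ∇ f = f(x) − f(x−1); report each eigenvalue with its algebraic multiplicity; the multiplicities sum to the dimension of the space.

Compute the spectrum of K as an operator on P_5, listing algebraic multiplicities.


image of 1: 1
image of x: x + 1/2
image of x^2: x^2 + x + 9/4
image of x^3: x^3 + (3/2)x^2 + (27/4)x + 49/8
image of x^4: x^4 + 2x^3 + (27/2)x^2 + (49/2)x + 225/16
image of x^5: x^5 + (5/2)x^4 + (45/2)x^3 + (245/4)x^2 + (1125/16)x + 961/32
the matrix is upper triangular; its diagonal is (1, 1, 1, 1, 1, 1)
for a triangular matrix the eigenvalues are the diagonal entries, with algebraic multiplicity their repetition count

λ = 1 (multiplicity 6)


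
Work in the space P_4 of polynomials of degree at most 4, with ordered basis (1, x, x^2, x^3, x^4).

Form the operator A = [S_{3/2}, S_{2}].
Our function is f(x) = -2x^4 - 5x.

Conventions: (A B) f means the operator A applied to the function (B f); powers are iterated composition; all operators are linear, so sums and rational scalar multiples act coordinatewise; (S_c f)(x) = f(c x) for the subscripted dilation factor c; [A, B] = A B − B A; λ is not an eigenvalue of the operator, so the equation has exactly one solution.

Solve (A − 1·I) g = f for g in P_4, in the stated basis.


write g with unknown coordinates in the stated basis and equate coefficients in (A − 1·I) g = f
solving from the highest basis element down gives g = 2x^4 + 5x
check: A g = 0
so A g − 1·g = -2x^4 - 5x = f ✓

the result is g(x) = 2x^4 + 5x


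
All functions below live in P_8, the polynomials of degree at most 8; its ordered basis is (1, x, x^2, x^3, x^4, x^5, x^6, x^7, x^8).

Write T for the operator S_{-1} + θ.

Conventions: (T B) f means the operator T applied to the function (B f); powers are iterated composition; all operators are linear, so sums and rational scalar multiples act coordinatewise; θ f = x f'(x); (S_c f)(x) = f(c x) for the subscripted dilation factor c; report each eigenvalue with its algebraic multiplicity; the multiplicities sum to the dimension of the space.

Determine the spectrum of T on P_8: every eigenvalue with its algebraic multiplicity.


image of 1: 1
image of x: 0
image of x^2: 3x^2
image of x^3: 2x^3
image of x^4: 5x^4
image of x^5: 4x^5
image of x^6: 7x^6
image of x^7: 6x^7
image of x^8: 9x^8
the matrix is upper triangular; its diagonal is (1, 0, 3, 2, 5, 4, 7, 6, 9)
for a triangular matrix the eigenvalues are the diagonal entries, with algebraic multiplicity their repetition count

λ = 0 (multiplicity 1), λ = 1 (multiplicity 1), λ = 2 (multiplicity 1), λ = 3 (multiplicity 1), λ = 4 (multiplicity 1), λ = 5 (multiplicity 1), λ = 6 (multiplicity 1), λ = 7 (multiplicity 1), λ = 9 (multiplicity 1)


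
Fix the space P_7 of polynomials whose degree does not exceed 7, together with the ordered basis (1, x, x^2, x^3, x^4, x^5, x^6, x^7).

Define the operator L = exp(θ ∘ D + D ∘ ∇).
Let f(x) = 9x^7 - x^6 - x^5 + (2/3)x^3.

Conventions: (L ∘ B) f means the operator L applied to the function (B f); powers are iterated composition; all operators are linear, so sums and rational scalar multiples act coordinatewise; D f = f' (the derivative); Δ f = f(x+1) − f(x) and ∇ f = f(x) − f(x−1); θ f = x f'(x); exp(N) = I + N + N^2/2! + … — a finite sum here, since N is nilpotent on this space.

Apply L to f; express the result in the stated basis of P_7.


order-1 term: 378x^6 + 348x^5 - 995x^4 + 1300x^3 - 971x^2 + 392x - 66
order-2 term: 5670x^5 + 9150x^4 - 13830x^3 + 4050x^2 + 6709x - 4647
order-3 term: 37800x^4 + 74400x^3 - 47760x^2 - 23760x + 19280
order-4 term: 113400x^3 + 225000x^2 - 25680x - 41880
order-5 term: 136080x^2 + 226080x + 21960
order-6 term: 45360x + 45360
the series for exp(θ ∘ D + D ∘ ∇) f terminates at order 6
exp(θ ∘ D + D ∘ ∇) f = 9x^7 + 377x^6 + 6017x^5 + 45955x^4 + (525812/3)x^3 + 316399x^2 + 229101x + 40007

the image equals g(x) = 9x^7 + 377x^6 + 6017x^5 + 45955x^4 + (525812/3)x^3 + 316399x^2 + 229101x + 40007


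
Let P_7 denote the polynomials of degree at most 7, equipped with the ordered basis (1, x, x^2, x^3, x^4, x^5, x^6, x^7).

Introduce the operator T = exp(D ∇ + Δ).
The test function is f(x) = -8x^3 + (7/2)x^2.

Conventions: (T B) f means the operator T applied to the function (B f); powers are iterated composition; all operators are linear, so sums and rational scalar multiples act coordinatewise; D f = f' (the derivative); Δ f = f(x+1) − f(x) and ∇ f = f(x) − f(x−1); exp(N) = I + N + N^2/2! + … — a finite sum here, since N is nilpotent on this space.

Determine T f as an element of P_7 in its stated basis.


order-1 term: -24x^2 - 65x + 53/2
order-2 term: -24x - 137/2
order-3 term: -8
the series for exp(D ∇ + Δ) f terminates at order 3
exp(D ∇ + Δ) f = -8x^3 - (41/2)x^2 - 89x - 50

the image equals g(x) = -8x^3 - (41/2)x^2 - 89x - 50


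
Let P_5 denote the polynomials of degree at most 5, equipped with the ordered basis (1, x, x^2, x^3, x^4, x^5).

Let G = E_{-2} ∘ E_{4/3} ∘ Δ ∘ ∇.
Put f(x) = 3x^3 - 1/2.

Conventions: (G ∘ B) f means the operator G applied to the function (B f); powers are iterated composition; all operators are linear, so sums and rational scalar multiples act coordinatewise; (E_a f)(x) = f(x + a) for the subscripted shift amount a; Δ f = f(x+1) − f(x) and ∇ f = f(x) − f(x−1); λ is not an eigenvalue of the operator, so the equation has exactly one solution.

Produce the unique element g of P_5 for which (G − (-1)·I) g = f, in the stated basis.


the result is g(x) = 3x^3 - 18x + 23/2

write g with unknown coordinates in the stated basis and equate coefficients in (G − (-1)·I) g = f
solving from the highest basis element down gives g = 3x^3 - 18x + 23/2
check: G g = 18x - 12
so G g − (-1)·g = 3x^3 - 1/2 = f ✓


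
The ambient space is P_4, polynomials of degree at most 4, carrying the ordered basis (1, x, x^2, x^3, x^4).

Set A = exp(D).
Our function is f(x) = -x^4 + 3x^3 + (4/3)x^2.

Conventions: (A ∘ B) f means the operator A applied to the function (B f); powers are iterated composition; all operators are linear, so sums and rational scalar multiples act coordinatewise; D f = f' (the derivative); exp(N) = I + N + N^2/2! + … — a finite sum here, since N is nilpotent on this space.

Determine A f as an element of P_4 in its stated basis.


the result is g(x) = -x^4 - x^3 + (13/3)x^2 + (23/3)x + 10/3

order-1 term: -4x^3 + 9x^2 + (8/3)x
order-2 term: -6x^2 + 9x + 4/3
order-3 term: -4x + 3
order-4 term: -1
the series for exp(D) f terminates at order 4
exp(D) f = -x^4 - x^3 + (13/3)x^2 + (23/3)x + 10/3


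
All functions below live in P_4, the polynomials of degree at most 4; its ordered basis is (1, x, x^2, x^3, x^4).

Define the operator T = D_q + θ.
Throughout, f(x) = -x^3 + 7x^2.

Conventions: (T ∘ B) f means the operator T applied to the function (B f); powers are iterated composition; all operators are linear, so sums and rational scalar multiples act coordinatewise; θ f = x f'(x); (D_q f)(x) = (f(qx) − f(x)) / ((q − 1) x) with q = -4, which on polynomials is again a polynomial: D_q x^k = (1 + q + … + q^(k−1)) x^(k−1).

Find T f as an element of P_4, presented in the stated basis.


g(x) = -3x^3 + x^2 - 21x

D_q f = -13x^2 - 21x
θ f = -3x^3 + 14x^2
(D_q + θ) f = -3x^3 + x^2 - 21x


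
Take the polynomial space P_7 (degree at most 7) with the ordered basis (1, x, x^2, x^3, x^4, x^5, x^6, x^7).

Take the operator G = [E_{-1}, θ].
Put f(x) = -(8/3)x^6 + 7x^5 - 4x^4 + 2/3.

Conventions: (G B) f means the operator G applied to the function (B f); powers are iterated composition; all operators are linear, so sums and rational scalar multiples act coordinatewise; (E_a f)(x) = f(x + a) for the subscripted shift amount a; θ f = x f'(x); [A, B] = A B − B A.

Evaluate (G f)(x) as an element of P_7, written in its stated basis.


θ f = -16x^6 + 35x^5 - 16x^4
E_{-1} θ f = -16x^6 + 131x^5 - 431x^4 + 734x^3 - 686x^2 + 335x - 67
E_{-1} f = -(8/3)x^6 + 23x^5 - 79x^4 + (418/3)x^3 - 134x^2 + 67x - 13
θ E_{-1} f = -16x^6 + 115x^5 - 316x^4 + 418x^3 - 268x^2 + 67x
[E_{-1}, θ] f = 16x^5 - 115x^4 + 316x^3 - 418x^2 + 268x - 67

g(x) = 16x^5 - 115x^4 + 316x^3 - 418x^2 + 268x - 67


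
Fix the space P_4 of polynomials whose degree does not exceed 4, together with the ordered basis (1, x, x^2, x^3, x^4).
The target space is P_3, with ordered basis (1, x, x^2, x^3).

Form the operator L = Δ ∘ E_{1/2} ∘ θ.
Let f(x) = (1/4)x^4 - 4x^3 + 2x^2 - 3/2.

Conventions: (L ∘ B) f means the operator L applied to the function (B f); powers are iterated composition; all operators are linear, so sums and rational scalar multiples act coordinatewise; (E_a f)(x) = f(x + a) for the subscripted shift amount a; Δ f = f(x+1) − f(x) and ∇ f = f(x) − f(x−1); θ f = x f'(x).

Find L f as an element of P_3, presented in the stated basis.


g(x) = 4x^3 - 24x^2 - 51x - 26

θ f = x^4 - 12x^3 + 4x^2
E_{1/2} θ f = x^4 - 10x^3 - (25/2)x^2 - (9/2)x - 7/16
Δ (E_{1/2} ∘ θ) f = 4x^3 - 24x^2 - 51x - 26


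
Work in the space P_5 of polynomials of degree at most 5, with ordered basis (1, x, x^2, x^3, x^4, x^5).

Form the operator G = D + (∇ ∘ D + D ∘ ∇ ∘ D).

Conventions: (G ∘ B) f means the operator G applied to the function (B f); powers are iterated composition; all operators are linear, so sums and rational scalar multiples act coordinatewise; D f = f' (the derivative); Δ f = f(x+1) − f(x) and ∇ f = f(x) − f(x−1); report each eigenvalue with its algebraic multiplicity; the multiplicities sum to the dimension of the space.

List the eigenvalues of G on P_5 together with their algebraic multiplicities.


λ = 0 (multiplicity 6)

image of 1: 0
image of x: 1
image of x^2: 2x + 2
image of x^3: 3x^2 + 6x + 3
image of x^4: 4x^3 + 12x^2 + 12x - 8
image of x^5: 5x^4 + 20x^3 + 30x^2 - 40x + 15
the matrix is upper triangular; its diagonal is (0, 0, 0, 0, 0, 0)
for a triangular matrix the eigenvalues are the diagonal entries, with algebraic multiplicity their repetition count


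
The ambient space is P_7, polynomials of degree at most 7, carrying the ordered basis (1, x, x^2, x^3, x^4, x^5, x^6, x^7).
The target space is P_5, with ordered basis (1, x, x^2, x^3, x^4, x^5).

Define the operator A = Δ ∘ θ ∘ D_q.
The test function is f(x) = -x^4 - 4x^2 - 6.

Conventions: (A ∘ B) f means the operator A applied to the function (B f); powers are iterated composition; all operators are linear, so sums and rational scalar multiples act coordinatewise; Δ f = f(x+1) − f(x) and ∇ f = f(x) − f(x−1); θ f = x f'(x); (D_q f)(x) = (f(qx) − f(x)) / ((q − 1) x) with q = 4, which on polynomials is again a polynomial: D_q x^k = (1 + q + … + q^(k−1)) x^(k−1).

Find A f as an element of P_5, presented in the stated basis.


D_q f = -85x^3 - 20x
θ D_q f = -255x^3 - 20x
Δ θ D_q f = -765x^2 - 765x - 275

g(x) = -765x^2 - 765x - 275


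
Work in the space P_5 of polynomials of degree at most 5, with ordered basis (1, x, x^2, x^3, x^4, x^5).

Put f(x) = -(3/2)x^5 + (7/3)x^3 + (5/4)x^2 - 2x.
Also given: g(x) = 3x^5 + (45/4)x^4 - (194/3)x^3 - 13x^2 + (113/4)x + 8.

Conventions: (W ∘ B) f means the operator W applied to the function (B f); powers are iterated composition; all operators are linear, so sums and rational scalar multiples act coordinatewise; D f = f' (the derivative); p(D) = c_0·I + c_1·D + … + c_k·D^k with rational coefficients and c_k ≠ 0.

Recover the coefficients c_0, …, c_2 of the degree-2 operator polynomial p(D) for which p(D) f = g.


c_0 = -2, c_1 = -3/2, c_2 = 2

D^0 f = -(3/2)x^5 + (7/3)x^3 + (5/4)x^2 - 2x
D^1 f = -(15/2)x^4 + 7x^2 + (5/2)x - 2
D^2 f = -30x^3 + 14x + 5/2
matching coefficients of g against c_0 f + c_1 Df + … from the top degree down determines the c_i
solution: c_0 = -2, c_1 = -3/2, c_2 = 2


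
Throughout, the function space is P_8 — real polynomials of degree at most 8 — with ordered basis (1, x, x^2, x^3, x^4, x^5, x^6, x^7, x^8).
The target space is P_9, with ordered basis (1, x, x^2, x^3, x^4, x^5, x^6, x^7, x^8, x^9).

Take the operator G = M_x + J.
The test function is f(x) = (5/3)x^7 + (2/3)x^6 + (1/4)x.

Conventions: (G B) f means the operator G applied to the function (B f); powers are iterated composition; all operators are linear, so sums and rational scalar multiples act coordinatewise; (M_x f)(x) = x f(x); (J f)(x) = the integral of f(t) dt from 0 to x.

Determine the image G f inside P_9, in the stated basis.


the result is g(x) = (15/8)x^8 + (16/21)x^7 + (3/8)x^2

M_x f = (5/3)x^8 + (2/3)x^7 + (1/4)x^2
J f = (5/24)x^8 + (2/21)x^7 + (1/8)x^2
(M_x + J) f = (15/8)x^8 + (16/21)x^7 + (3/8)x^2


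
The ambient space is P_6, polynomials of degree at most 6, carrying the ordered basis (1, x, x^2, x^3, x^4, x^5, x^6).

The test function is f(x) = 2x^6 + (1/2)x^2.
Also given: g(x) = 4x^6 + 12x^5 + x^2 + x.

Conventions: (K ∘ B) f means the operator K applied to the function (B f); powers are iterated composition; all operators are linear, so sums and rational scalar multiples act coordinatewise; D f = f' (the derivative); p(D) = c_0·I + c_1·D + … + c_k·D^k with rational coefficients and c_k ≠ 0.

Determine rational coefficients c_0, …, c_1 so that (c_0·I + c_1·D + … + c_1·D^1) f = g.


D^0 f = 2x^6 + (1/2)x^2
D^1 f = 12x^5 + x
matching coefficients of g against c_0 f + c_1 Df + … from the top degree down determines the c_i
solution: c_0 = 2, c_1 = 1

c_0 = 2, c_1 = 1


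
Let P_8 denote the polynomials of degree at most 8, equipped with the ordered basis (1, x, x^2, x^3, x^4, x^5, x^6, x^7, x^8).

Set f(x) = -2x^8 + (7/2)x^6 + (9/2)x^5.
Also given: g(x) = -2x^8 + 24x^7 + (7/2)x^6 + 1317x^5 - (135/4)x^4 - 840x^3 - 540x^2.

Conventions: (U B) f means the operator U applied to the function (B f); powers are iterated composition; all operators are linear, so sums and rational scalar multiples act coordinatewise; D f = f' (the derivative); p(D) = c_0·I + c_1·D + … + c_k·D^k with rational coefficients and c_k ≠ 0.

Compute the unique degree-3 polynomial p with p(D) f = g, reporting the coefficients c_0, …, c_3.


D^0 f = -2x^8 + (7/2)x^6 + (9/2)x^5
D^1 f = -16x^7 + 21x^5 + (45/2)x^4
D^2 f = -112x^6 + 105x^4 + 90x^3
D^3 f = -672x^5 + 420x^3 + 270x^2
matching coefficients of g against c_0 f + c_1 Df + … from the top degree down determines the c_i
solution: c_0 = 1, c_1 = -3/2, c_2 = 0, c_3 = -2

c_0 = 1, c_1 = -3/2, c_2 = 0, c_3 = -2


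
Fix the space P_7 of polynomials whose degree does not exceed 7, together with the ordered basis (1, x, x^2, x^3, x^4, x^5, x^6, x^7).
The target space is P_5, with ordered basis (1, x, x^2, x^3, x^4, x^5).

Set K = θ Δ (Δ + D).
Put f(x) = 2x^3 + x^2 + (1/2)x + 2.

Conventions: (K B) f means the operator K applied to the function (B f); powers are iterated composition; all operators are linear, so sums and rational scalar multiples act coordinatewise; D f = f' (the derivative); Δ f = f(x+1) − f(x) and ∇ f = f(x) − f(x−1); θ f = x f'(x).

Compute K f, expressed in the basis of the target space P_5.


Δ f = 6x^2 + 8x + 7/2
D f = 6x^2 + 2x + 1/2
(Δ + D) f = 12x^2 + 10x + 4
Δ (Δ + D) f = 24x + 22
θ Δ (Δ + D) f = 24x

the result is g(x) = 24x


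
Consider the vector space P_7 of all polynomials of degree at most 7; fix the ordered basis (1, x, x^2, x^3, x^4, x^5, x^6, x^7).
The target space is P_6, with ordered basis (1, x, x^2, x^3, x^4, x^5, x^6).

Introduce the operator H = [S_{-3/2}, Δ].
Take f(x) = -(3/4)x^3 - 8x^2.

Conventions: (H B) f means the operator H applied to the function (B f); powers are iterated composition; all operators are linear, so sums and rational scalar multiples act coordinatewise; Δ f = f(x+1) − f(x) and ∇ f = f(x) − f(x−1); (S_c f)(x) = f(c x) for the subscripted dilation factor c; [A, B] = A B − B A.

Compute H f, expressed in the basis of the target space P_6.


the result is g(x) = -(405/32)x^2 + (1785/32)x + 215/32

Δ f = -(9/4)x^2 - (73/4)x - 35/4
S_{-3/2} Δ f = -(81/16)x^2 + (219/8)x - 35/4
S_{-3/2} f = (81/32)x^3 - 18x^2
Δ S_{-3/2} f = (243/32)x^2 - (909/32)x - 495/32
[S_{-3/2}, Δ] f = -(405/32)x^2 + (1785/32)x + 215/32


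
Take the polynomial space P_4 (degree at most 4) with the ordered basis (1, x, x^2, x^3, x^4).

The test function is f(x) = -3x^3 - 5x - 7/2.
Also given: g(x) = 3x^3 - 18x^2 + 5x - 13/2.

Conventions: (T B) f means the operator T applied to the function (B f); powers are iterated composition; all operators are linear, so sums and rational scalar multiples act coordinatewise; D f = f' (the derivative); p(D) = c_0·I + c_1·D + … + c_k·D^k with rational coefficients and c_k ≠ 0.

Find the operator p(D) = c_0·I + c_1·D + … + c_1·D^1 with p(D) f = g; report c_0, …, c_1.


D^0 f = -3x^3 - 5x - 7/2
D^1 f = -9x^2 - 5
matching coefficients of g against c_0 f + c_1 Df + … from the top degree down determines the c_i
solution: c_0 = -1, c_1 = 2

p(D) = -I + 2·D, i.e. c_0 = -1, c_1 = 2


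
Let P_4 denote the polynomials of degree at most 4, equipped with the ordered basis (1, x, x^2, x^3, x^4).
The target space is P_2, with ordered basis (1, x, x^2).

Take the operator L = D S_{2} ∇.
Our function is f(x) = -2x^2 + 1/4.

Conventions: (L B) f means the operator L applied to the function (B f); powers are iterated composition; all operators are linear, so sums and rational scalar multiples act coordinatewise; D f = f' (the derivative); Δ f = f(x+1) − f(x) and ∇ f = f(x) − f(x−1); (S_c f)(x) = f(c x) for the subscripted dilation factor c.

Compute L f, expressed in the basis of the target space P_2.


the image equals g(x) = -8

∇ f = -4x + 2
S_{2} ∇ f = -8x + 2
D S_{2} ∇ f = -8


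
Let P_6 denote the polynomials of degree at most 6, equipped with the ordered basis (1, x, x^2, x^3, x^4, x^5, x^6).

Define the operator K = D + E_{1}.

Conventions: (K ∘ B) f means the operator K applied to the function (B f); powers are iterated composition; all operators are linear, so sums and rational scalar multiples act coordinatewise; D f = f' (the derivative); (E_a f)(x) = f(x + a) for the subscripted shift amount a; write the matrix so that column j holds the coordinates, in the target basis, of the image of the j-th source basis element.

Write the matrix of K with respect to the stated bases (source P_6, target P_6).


the matrix is [[1, 2, 1, 1, 1, 1, 1]; [0, 1, 4, 3, 4, 5, 6]; [0, 0, 1, 6, 6, 10, 15]; [0, 0, 0, 1, 8, 10, 20]; [0, 0, 0, 0, 1, 10, 15]; [0, 0, 0, 0, 0, 1, 12]; [0, 0, 0, 0, 0, 0, 1]] (rows listed top to bottom)

image of 1: 1
image of x: x + 2
image of x^2: x^2 + 4x + 1
image of x^3: x^3 + 6x^2 + 3x + 1
image of x^4: x^4 + 8x^3 + 6x^2 + 4x + 1
image of x^5: x^5 + 10x^4 + 10x^3 + 10x^2 + 5x + 1
image of x^6: x^6 + 12x^5 + 15x^4 + 20x^3 + 15x^2 + 6x + 1
each image's coordinates form column j of the matrix


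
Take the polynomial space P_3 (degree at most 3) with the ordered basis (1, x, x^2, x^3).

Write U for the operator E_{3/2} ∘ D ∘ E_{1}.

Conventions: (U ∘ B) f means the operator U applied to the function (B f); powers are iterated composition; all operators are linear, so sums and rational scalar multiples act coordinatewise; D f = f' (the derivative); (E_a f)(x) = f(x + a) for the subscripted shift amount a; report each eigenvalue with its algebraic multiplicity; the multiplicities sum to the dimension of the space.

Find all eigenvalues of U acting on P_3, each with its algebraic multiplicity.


λ = 0 (multiplicity 4)

image of 1: 0
image of x: 1
image of x^2: 2x + 5
image of x^3: 3x^2 + 15x + 75/4
the matrix is upper triangular; its diagonal is (0, 0, 0, 0)
for a triangular matrix the eigenvalues are the diagonal entries, with algebraic multiplicity their repetition count


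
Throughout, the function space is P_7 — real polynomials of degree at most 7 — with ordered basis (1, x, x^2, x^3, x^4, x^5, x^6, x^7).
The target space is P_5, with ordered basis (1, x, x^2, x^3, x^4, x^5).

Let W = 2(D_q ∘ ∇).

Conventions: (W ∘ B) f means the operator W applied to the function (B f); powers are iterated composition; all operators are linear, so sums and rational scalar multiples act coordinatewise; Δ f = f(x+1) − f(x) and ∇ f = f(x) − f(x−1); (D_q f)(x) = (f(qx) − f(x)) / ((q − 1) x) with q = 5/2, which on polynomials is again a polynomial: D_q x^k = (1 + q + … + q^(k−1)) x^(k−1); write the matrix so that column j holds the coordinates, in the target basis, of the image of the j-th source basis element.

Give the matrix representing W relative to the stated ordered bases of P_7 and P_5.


image of 1: 0
image of x: 0
image of x^2: 4
image of x^3: 21x - 6
image of x^4: 78x^2 - 42x + 8
image of x^5: (1015/4)x^3 - 195x^2 + 70x - 10
image of x^6: (3093/4)x^4 - (3045/4)x^3 + 390x^2 - 105x + 12
image of x^7: (36309/16)x^5 - (21651/8)x^4 + (7105/4)x^3 - (1365/2)x^2 + 147x - 14
each image's coordinates form column j of the matrix

the matrix is [[0, 0, 4, -6, 8, -10, 12, -14]; [0, 0, 0, 21, -42, 70, -105, 147]; [0, 0, 0, 0, 78, -195, 390, -1365/2]; [0, 0, 0, 0, 0, 1015/4, -3045/4, 7105/4]; [0, 0, 0, 0, 0, 0, 3093/4, -21651/8]; [0, 0, 0, 0, 0, 0, 0, 36309/16]] (rows listed top to bottom)
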